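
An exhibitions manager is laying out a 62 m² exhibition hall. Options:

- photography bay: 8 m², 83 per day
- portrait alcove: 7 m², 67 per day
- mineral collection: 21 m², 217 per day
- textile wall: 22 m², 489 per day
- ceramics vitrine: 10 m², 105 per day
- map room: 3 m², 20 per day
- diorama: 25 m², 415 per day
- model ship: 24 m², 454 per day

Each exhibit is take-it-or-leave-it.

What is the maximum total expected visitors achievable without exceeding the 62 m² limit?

1093

By expected visitors per m²: textile wall 22.23, model ship 18.92, diorama 16.60, ceramics vitrine 10.50 lead.
Taking the top-ratio exhibits first gives textile wall + ceramics vitrine + map room + model ship for 1068 (59 m²).
Dropping ceramics vitrine and map room frees 13 m²; slotting in photography bay + portrait alcove (15 m²) lifts the total to 1093 at 61 m².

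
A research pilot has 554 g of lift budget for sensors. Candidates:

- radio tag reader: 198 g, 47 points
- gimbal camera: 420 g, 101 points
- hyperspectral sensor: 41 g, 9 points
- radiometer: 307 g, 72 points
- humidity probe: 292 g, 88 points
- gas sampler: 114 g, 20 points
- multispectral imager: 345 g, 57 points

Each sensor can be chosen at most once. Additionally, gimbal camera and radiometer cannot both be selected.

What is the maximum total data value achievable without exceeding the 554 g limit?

144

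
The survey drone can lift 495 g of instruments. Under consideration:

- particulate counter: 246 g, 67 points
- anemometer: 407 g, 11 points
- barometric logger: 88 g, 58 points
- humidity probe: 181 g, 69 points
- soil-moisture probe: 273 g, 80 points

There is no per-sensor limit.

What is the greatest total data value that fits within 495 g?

290

5×barometric logger uses 440 of the 495 g and totals 290.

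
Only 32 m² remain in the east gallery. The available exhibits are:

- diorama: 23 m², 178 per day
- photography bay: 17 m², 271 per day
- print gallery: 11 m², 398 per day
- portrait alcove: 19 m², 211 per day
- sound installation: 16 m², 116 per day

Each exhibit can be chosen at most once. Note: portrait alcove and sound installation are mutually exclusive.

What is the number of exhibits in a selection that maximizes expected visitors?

2

Best achievable expected visitors is 669.
For example photography bay + print gallery achieves it, using 28 m².
All optima have 2 exhibits.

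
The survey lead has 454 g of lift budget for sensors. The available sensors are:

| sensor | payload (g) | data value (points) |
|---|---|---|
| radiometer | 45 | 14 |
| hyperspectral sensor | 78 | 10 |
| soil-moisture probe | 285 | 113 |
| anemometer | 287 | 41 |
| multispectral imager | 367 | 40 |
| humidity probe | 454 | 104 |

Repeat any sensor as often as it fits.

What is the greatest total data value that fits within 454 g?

Best packing: 3×radiometer + soil-moisture probe — 420 g, 155 total.

155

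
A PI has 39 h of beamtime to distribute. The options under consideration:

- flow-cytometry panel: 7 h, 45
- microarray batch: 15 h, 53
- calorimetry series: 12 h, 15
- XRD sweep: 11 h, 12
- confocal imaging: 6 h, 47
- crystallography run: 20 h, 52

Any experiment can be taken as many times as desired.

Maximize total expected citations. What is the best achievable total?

Ranking by ratio (expected citations/h): confocal imaging 7.83, flow-cytometry panel 6.43, microarray batch 3.53, crystallography run 2.60.
The ratio ordering already packs tightly: 6×confocal imaging, 36 h, 282.
The spare 3 h is too small for any remaining experiment, and no exchange beats 282.

282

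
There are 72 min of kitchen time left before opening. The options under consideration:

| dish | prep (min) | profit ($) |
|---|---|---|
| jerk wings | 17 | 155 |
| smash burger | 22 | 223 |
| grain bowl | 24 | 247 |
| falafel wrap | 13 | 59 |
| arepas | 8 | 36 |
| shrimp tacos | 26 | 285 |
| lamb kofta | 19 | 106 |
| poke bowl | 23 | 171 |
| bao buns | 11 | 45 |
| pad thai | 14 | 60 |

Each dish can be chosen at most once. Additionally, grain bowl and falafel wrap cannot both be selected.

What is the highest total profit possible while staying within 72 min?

Ranking by ratio (profit/min): shrimp tacos 10.96, grain bowl 10.29, smash burger 10.14, jerk wings 9.12.
Taking smash burger + grain bowl + shrimp tacos: 72 min used, 755 in profit.
That's the maximum — no feasible swap from here does better than 755.

755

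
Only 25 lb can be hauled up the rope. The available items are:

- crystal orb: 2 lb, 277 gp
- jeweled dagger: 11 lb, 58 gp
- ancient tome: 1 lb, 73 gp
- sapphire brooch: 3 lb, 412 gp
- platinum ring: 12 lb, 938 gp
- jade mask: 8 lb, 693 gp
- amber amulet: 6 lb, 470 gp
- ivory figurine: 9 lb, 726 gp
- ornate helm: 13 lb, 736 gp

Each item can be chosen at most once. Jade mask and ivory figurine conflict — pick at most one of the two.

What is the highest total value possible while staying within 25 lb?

2320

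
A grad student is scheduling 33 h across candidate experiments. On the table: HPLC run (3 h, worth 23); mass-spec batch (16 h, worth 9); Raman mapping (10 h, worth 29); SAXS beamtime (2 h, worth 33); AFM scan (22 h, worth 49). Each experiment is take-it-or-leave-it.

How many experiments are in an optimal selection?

3

Best achievable expected citations is 105.
HPLC run + SAXS beamtime + AFM scan hits 105 at 27 h.
Every optimal selection uses 3 experiments.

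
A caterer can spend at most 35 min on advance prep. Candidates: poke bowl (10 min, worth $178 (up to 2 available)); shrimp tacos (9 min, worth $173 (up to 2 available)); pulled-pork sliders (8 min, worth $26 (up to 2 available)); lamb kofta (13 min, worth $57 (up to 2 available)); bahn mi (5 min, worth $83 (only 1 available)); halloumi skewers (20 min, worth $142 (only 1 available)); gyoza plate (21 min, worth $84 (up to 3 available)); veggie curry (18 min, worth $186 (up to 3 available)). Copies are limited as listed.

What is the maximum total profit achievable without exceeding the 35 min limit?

612

Taking the top-ratio dishes first gives poke bowl + 2×shrimp tacos + bahn mi for 607 (33 min).
The 9 min tied up in shrimp tacos is better spent on poke bowl — total rises to 612 (34 min).
That's the maximum — no swap from here does better than 612.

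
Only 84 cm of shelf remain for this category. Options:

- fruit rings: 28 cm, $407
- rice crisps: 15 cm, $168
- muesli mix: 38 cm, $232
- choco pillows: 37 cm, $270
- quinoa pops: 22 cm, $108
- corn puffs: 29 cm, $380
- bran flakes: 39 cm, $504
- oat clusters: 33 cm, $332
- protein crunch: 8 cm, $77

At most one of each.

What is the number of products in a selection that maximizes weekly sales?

3

Optimal total is 1079.
One optimal bundle: fruit rings + rice crisps + bran flakes (82 cm).
Every optimal selection uses 3 products.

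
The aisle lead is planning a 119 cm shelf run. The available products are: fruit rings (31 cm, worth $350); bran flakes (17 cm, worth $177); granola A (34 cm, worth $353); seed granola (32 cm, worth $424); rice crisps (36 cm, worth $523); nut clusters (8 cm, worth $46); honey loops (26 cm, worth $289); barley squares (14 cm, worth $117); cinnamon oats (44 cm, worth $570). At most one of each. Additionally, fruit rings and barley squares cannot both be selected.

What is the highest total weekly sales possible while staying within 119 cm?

1517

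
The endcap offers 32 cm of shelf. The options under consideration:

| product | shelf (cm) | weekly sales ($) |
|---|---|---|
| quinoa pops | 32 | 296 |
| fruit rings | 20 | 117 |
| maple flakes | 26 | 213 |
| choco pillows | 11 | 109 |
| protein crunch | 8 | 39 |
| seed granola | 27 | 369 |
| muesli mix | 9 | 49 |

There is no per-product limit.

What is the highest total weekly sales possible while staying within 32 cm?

369

Seed granola uses 27 of the 32 cm and totals 369.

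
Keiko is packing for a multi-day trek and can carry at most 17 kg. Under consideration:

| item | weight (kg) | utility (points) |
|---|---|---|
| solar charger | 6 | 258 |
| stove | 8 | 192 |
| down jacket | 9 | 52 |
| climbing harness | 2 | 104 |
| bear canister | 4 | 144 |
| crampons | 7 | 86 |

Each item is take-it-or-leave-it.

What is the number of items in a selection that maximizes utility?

Optimal total is 554.
One optimal bundle: solar charger + stove + climbing harness (16 kg).
Every optimal selection uses 3 items.

3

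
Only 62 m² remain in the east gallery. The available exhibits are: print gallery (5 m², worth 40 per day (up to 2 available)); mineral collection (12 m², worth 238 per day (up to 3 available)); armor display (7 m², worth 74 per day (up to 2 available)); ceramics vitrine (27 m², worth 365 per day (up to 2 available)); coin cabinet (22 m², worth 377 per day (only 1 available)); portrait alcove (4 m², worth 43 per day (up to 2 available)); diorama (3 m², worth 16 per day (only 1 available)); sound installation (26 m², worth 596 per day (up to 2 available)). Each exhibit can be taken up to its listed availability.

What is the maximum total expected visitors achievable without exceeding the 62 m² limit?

Taking the top-ratio exhibits first gives 2×portrait alcove + 2×sound installation for 1278 (60 m²).
The 34 m² tied up in 2×portrait alcove and sound installation is better spent on 3×mineral collection — total rises to 1310 (62 m²).

1310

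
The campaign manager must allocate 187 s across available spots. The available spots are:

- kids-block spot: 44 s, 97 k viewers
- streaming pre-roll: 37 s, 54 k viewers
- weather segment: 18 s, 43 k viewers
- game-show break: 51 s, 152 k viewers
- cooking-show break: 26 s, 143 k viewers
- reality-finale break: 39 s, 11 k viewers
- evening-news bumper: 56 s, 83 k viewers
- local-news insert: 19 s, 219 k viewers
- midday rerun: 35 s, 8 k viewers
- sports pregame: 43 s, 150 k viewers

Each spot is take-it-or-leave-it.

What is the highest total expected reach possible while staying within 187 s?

761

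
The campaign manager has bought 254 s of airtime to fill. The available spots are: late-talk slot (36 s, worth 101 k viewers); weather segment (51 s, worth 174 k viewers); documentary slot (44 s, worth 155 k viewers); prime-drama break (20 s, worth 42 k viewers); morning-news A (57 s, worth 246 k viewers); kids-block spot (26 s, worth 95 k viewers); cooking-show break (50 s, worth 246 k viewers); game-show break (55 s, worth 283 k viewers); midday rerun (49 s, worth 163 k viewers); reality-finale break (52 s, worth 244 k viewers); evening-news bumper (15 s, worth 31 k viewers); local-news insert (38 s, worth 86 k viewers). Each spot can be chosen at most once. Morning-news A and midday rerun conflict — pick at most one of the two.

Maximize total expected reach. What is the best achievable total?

1120

Density check — game-show break 5.15, cooking-show break 4.92, reality-finale break 4.69 are the best per s.
Taking the top-ratio spots first gives morning-news A + kids-block spot + cooking-show break + game-show break + reality-finale break for 1114 (240 s).
Dropping kids-block spot frees 26 s; slotting in late-talk slot (36 s) lifts the total to 1120 at 250 s.
Runner-up morning-news A + kids-block spot + cooking-show break + game-show break + reality-finale break tops out at 1114.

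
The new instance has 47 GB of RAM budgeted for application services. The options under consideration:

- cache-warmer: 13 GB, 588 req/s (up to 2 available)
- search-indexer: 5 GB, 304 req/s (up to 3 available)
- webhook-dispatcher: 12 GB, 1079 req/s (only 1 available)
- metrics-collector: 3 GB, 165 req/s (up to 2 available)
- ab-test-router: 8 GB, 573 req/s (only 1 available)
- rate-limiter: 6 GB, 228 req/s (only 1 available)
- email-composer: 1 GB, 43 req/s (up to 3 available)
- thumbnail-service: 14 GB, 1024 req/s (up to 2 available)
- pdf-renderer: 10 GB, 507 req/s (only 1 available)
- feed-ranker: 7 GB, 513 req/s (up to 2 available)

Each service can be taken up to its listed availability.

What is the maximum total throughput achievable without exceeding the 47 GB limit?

3640

Taking the top-ratio services first gives search-indexer + webhook-dispatcher + 2×email-composer + thumbnail-service + 2×feed-ranker for 3519 (47 GB).
The 14 GB tied up in search-indexer and 2×email-composer and feed-ranker is better spent on thumbnail-service — total rises to 3640 (47 GB).
Nothing else within 47 GB beats 3640.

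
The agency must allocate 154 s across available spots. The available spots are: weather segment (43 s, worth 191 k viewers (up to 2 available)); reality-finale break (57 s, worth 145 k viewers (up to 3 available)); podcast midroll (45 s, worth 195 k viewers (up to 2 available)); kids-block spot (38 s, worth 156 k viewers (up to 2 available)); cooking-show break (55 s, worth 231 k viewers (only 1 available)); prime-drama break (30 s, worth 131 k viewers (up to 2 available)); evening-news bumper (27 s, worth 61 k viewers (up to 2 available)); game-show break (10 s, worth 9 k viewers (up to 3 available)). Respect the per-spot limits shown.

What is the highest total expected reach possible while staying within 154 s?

669

Greedy by ratio would take 2×weather segment + 2×prime-drama break: 146 s used, total 644.
The 30 s tied up in prime-drama break is better spent on kids-block spot — total rises to 669 (154 s).
Nothing else within 154 s beats 669.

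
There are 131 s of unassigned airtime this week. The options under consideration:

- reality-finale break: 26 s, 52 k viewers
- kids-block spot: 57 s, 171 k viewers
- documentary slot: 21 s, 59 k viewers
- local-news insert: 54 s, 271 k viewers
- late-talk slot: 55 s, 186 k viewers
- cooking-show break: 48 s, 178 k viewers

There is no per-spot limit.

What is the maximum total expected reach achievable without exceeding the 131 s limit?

601

Density check — local-news insert 5.02, cooking-show break 3.71, late-talk slot 3.38, kids-block spot 3.00 are the best per s.
Taking documentary slot + 2×local-news insert: 129 s used, 601 in expected reach.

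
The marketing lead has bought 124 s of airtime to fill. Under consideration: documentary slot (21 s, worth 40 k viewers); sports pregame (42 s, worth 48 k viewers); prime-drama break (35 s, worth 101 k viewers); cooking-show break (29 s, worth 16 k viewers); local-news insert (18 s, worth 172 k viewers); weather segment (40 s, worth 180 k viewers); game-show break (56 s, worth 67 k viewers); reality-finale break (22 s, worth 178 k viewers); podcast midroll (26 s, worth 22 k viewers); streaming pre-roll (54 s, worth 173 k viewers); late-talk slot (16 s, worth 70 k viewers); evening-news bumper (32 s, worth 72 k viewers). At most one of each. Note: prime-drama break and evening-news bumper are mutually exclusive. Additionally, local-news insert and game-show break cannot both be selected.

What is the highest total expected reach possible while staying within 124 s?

640

Best packing: documentary slot + local-news insert + weather segment + reality-finale break + late-talk slot — 117 s, 640 total.
The closest alternative, prime-drama break + local-news insert + weather segment + reality-finale break, reaches only 631.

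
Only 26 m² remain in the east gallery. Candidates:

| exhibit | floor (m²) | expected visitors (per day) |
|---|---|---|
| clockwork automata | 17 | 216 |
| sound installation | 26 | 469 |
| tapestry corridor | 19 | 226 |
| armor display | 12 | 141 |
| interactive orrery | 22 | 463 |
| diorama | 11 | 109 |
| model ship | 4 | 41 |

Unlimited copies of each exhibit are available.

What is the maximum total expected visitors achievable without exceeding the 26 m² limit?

The ratio ordering already packs tightly: interactive orrery + model ship, 26 m², 504.

504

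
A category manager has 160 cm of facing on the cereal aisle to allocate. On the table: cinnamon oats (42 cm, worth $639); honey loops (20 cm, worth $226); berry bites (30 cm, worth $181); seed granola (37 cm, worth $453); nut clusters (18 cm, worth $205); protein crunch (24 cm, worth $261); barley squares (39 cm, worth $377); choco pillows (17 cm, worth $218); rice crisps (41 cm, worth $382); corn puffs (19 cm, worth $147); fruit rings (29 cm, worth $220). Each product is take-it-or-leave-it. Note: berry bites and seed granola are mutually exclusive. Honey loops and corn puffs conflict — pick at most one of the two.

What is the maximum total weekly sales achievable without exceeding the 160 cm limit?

2002

Ranking by ratio (weekly sales/cm): cinnamon oats 15.21, choco pillows 12.82, seed granola 12.24, nut clusters 11.39.
Taking cinnamon oats + honey loops + seed granola + nut clusters + protein crunch + choco pillows: 158 cm used, 2002 in weekly sales.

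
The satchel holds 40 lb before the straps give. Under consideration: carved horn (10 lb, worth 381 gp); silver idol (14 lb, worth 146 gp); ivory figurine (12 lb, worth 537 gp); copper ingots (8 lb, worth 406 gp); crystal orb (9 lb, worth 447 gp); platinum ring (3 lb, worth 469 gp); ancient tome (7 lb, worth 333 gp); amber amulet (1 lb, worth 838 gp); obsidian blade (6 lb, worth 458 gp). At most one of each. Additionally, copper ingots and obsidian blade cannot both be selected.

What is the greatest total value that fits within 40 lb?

3082

Ranking by ratio (value/lb): amber amulet 838.00, platinum ring 156.33, obsidian blade 76.33, copper ingots 50.75.
Best packing: ivory figurine + crystal orb + platinum ring + ancient tome + amber amulet + obsidian blade — 38 lb, 3082 total.
Runner-up ivory figurine + copper ingots + crystal orb + platinum ring + ancient tome + amber amulet tops out at 3030.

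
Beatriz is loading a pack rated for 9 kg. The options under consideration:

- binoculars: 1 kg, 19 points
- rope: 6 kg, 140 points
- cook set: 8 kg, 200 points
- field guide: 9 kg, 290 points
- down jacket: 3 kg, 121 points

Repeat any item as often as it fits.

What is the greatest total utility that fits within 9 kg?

363

3×down jacket uses 9 of the 9 kg and totals 363.
Nothing else within 9 kg beats 363.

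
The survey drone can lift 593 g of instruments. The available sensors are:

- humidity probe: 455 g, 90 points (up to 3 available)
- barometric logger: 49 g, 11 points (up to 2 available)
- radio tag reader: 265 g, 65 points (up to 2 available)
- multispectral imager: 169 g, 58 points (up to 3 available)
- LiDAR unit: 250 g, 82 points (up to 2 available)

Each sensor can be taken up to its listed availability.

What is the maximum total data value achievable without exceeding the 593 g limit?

198

Greedy by ratio would take barometric logger + 3×multispectral imager: 556 g used, total 185.
Replace barometric logger and multispectral imager with LiDAR unit: the trade gains 13 net, giving 198 at 588 g.
No other feasible combination exceeds 198.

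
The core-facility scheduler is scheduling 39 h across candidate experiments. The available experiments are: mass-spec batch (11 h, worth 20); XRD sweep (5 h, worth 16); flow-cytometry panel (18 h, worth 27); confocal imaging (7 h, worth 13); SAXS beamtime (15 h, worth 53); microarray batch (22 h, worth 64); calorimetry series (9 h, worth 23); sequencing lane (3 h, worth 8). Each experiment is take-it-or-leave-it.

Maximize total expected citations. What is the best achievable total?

117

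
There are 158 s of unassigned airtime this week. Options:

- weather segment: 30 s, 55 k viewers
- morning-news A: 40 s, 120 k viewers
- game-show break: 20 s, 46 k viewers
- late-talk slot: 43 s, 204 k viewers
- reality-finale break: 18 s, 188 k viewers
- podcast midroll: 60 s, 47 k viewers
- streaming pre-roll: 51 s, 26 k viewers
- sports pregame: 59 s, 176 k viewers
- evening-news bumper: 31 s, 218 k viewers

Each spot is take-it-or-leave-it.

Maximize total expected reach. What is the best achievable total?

786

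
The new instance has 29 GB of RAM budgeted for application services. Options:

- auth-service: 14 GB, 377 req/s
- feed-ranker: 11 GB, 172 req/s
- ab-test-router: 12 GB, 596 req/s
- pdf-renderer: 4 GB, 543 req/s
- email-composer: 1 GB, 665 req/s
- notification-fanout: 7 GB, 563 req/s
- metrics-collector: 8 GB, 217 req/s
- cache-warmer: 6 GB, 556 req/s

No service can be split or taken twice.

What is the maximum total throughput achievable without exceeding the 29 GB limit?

Density check — email-composer 665.00, pdf-renderer 135.75, cache-warmer 92.67 are the best per GB.
Pdf-renderer + email-composer + notification-fanout + metrics-collector + cache-warmer uses 26 of the 29 GB and totals 2544.

2544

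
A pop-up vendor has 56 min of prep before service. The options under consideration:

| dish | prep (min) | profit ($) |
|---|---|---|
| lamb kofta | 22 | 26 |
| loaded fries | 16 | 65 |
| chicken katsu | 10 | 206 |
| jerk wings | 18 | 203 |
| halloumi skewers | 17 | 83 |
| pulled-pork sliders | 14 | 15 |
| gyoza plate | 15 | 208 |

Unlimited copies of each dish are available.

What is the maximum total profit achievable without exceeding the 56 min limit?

1032

The ratio heuristic lands on 5×chicken katsu (1030) but leaves 6 min idle.
Dropping chicken katsu frees 10 min; slotting in gyoza plate (15 min) lifts the total to 1032 at 55 min.
No other feasible combination exceeds 1032.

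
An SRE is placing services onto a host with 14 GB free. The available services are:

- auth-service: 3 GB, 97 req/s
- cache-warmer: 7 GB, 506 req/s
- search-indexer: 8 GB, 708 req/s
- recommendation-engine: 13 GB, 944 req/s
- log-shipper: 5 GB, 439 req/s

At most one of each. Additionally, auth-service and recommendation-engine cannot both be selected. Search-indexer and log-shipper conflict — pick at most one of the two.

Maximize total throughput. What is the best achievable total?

Ranking by ratio (throughput/GB): search-indexer 88.50, log-shipper 87.80, recommendation-engine 72.62.
Cache-warmer + log-shipper uses 12 of the 14 GB and totals 945.

945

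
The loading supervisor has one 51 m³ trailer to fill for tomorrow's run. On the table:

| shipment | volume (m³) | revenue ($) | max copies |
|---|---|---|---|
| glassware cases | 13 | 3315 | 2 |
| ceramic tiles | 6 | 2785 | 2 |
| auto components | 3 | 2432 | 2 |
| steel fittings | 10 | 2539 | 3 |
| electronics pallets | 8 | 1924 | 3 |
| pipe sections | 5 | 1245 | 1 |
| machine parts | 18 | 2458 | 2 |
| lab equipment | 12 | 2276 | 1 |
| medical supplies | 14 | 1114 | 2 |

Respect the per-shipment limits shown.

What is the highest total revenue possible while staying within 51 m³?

Density check — auto components 810.67, ceramic tiles 464.17, glassware cases 255.00 are the best per m³.
The ratio heuristic lands on 2×glassware cases + 2×ceramic tiles + 2×auto components + pipe sections (18309) but leaves 2 m³ idle.
Replace glassware cases and pipe sections with 2×steel fittings: the trade gains 518 net, giving 18827 at 51 m³.

18827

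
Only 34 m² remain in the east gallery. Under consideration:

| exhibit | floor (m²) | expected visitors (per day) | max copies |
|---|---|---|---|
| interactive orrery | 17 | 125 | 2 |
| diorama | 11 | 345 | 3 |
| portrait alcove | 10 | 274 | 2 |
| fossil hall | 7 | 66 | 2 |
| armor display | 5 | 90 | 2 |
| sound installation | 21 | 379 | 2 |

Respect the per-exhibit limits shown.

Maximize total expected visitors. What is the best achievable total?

Taking 3×diorama: 33 m² used, 1035 in expected visitors.
Nothing else within 34 m² beats 1035.

1035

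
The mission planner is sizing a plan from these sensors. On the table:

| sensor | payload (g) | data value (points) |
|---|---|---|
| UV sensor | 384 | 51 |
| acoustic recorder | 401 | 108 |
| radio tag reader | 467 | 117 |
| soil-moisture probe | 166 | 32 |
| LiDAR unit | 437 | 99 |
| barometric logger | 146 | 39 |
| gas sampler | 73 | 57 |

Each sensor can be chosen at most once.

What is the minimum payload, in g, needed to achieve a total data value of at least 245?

852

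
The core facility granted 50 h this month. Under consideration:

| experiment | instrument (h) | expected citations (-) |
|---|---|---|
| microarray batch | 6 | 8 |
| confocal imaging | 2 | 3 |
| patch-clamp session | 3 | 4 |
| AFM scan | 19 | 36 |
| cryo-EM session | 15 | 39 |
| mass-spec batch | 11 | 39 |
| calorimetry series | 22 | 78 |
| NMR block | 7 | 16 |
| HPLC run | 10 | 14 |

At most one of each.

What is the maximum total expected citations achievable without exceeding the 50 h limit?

159

Best packing: confocal imaging + cryo-EM session + mass-spec batch + calorimetry series — 50 h, 159 total.
An exhaustive check of the 512 subsets confirms 159.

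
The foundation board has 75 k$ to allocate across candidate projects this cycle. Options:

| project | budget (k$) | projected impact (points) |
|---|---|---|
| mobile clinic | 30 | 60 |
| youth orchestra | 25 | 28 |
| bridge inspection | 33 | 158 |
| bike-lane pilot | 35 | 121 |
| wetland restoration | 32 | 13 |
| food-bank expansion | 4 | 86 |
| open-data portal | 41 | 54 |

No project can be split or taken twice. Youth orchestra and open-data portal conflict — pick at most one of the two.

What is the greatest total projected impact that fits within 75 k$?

365

Best packing: bridge inspection + bike-lane pilot + food-bank expansion — 72 k$, 365 total.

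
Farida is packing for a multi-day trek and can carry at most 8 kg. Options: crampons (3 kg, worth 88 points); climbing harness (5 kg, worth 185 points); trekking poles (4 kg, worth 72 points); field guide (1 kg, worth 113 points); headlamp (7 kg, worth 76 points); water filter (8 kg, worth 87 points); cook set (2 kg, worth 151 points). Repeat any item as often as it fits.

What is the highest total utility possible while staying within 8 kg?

Taking 8×field guide: 8 kg used, 904 in utility.
No other feasible combination exceeds 904.

904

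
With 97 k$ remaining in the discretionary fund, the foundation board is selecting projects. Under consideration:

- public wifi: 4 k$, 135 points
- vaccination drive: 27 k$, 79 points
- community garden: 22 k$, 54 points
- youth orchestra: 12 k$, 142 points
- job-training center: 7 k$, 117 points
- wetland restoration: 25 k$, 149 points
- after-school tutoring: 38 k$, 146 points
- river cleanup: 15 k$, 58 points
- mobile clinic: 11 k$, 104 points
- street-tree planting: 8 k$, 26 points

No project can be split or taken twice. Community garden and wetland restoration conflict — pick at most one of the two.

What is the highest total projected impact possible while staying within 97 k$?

Greedy by ratio would take public wifi + youth orchestra + job-training center + wetland restoration + river cleanup + mobile clinic + street-tree planting: 82 k$ used, total 731.
Dropping river cleanup and street-tree planting frees 23 k$; slotting in after-school tutoring (38 k$) lifts the total to 793 at 97 k$.

793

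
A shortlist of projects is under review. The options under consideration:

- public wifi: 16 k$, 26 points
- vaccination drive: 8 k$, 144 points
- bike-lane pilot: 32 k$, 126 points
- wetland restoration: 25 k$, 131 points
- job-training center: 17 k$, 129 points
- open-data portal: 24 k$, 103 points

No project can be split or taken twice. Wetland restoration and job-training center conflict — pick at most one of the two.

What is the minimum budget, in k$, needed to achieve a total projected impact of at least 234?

Minimise k$ subject to total projected impact ≥ 234.
vaccination drive + job-training center: 273 projected impact at 25 k$.
No combination under 25 k$ hits 234.

25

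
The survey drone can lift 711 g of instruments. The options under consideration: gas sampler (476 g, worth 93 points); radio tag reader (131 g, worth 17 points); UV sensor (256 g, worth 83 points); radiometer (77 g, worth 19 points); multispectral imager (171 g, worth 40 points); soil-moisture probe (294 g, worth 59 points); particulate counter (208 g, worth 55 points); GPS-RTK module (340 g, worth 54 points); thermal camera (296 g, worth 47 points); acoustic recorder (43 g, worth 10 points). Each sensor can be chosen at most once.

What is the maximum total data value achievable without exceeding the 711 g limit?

188

Taking the top-ratio sensors first gives UV sensor + radiometer + particulate counter + acoustic recorder for 167 (584 g).
The 77 g tied up in radiometer is better spent on multispectral imager — total rises to 188 (678 g).
Runner-up UV sensor + multispectral imager + particulate counter tops out at 178.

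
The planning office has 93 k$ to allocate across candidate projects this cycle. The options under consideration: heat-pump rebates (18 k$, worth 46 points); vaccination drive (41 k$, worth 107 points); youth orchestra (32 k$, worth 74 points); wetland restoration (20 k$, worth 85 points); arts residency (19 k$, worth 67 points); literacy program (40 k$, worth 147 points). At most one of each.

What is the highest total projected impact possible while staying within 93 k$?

The ratio heuristic lands on wetland restoration + arts residency + literacy program (299) but leaves 14 k$ idle.
The 19 k$ tied up in arts residency is better spent on youth orchestra — total rises to 306 (92 k$).

306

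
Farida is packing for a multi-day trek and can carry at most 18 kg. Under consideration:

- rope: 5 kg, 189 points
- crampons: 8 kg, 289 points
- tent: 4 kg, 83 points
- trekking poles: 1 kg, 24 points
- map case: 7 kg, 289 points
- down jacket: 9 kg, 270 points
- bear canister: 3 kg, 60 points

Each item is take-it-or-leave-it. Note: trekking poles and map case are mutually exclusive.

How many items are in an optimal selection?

3

Best achievable utility is 638.
For example crampons + map case + bear canister achieves it, using 18 kg.
Any selection reaching 638 contains exactly 3 items.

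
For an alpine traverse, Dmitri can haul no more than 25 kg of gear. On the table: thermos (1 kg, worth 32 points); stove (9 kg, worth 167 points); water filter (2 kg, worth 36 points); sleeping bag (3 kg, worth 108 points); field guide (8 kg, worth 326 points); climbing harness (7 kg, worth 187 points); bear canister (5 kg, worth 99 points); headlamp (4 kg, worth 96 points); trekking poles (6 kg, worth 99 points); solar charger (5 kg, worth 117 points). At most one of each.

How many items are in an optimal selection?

6

The maximum utility within 25 kg is 785.
For example thermos + water filter + sleeping bag + field guide + climbing harness + headlamp achieves it, using 25 kg.
Any selection reaching 785 contains exactly 6 items.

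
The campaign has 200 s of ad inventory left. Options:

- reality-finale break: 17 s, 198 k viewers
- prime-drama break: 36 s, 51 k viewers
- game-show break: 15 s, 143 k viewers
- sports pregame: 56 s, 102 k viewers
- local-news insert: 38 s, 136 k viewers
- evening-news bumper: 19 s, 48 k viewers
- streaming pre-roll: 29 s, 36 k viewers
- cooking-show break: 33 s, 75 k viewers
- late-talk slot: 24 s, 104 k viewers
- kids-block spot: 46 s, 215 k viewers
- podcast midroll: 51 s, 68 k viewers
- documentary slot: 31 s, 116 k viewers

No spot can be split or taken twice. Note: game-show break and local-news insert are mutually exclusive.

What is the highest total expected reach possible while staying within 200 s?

899

By expected reach per s: reality-finale break 11.65, game-show break 9.53, kids-block spot 4.67 lead.
Best packing: reality-finale break + game-show break + evening-news bumper + cooking-show break + late-talk slot + kids-block spot + documentary slot — 185 s, 899 total.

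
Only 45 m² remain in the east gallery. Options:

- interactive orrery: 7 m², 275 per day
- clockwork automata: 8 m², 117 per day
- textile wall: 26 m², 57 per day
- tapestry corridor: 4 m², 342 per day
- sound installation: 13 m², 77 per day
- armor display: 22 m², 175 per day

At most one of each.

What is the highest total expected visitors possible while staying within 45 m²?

909

Ranking by ratio (expected visitors/m²): tapestry corridor 85.50, interactive orrery 39.29, clockwork automata 14.62, armor display 7.95.
Interactive orrery + clockwork automata + tapestry corridor + armor display uses 41 of the 45 m² and totals 909.
Runner-up interactive orrery + clockwork automata + tapestry corridor + sound installation tops out at 811.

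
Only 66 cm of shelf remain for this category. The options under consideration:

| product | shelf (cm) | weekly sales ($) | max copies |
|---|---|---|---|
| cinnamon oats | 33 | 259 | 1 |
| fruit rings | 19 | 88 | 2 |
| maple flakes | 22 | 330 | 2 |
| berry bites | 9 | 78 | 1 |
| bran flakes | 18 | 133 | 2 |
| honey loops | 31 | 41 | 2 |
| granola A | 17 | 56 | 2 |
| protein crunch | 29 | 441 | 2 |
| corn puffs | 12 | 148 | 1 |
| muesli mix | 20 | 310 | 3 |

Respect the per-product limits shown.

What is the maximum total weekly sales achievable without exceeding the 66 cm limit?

Taking the top-ratio products first gives 3×muesli mix for 930 (60 cm).
The 40 cm tied up in 2×muesli mix is better spent on 2×maple flakes — total rises to 970 (64 cm).
Every other selection either busts 66 cm or exceeds an availability limit or fails to beat 970.

970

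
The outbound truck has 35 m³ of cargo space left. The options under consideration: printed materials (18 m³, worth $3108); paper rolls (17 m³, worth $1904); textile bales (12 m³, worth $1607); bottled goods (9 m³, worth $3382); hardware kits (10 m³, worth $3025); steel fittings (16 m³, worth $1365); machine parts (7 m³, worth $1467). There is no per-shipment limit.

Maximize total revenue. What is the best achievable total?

3×bottled goods + machine parts uses 34 of the 35 m³ and totals 11613.
That's the maximum — no swap from here does better than 11613.

11613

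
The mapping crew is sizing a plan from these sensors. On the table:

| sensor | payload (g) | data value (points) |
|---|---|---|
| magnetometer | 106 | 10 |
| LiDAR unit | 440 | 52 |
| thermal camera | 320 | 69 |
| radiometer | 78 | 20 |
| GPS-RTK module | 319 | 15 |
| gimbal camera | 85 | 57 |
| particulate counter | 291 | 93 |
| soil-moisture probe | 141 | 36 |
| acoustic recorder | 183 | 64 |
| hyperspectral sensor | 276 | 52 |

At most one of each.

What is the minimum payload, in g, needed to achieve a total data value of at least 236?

Look for the lowest-payload combination reaching 236.
Taking gimbal camera + particulate counter + soil-moisture probe + acoustic recorder gives 250 (≥ 236) for 700 g.
Any bundle with less than 700 g falls short of 236.

700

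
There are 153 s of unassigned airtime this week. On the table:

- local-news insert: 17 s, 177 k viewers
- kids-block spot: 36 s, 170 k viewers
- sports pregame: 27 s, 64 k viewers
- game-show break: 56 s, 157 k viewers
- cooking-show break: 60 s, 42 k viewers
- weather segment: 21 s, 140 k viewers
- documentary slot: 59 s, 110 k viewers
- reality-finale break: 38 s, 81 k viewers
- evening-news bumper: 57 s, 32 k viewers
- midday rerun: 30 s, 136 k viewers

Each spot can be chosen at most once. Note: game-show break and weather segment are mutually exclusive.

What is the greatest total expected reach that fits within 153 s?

A density-first pass picks local-news insert + kids-block spot + sports pregame + weather segment + midday rerun — 687 at 131 s.
Replace sports pregame with reality-finale break: the trade gains 17 net, giving 704 at 142 s.
Runner-up local-news insert + kids-block spot + sports pregame + weather segment + midday rerun tops out at 687.

704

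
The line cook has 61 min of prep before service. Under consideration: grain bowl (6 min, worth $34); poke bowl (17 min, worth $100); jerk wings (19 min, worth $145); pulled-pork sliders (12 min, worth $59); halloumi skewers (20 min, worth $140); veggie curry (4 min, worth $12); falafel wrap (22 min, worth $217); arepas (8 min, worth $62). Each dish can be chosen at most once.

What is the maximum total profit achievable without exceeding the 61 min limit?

502

A density-first pass picks grain bowl + jerk wings + veggie curry + falafel wrap + arepas — 470 at 59 min.
Dropping grain bowl and veggie curry and arepas frees 18 min; slotting in halloumi skewers (20 min) lifts the total to 502 at 61 min.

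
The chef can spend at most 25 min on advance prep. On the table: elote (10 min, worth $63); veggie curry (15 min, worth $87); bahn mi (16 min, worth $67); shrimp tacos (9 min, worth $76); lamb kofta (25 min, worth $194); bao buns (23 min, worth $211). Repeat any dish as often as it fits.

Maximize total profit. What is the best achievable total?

211

Bao buns uses 23 of the 25 min and totals 211.
No other feasible combination exceeds 211.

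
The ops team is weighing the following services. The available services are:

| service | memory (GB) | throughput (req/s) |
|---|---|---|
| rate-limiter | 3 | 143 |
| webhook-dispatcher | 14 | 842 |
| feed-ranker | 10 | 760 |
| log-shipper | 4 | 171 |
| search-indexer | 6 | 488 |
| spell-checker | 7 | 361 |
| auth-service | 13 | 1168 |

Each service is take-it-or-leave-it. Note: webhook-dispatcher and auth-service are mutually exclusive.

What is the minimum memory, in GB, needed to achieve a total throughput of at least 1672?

Need the lightest bundle worth ≥ 1672.
rate-limiter + search-indexer + auth-service reaches 1799 using 22 GB.
Below 22 GB the best achievable stays under 1672.

22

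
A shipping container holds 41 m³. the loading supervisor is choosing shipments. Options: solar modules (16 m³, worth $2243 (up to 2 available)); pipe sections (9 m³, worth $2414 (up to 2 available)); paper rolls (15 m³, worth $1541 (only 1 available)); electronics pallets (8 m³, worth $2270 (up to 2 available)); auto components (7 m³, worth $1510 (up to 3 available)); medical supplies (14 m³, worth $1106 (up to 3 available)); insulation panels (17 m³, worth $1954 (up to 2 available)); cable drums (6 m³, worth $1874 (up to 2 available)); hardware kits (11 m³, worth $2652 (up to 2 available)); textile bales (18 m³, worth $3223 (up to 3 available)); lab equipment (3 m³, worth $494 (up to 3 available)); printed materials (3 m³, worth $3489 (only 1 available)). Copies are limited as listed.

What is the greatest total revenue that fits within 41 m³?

14335

Density check — printed materials 1163.00, cable drums 312.33, electronics pallets 283.75, pipe sections 268.22 are the best per m³.
Filling by ratio: pipe sections + 2×electronics pallets + 2×cable drums + printed materials for 14191, with 1 m³ left unused.
Dropping electronics pallets frees 8 m³; slotting in pipe sections (9 m³) lifts the total to 14335 at 41 m³.
Every other selection either busts 41 m³ or exceeds an availability limit or fails to beat 14335.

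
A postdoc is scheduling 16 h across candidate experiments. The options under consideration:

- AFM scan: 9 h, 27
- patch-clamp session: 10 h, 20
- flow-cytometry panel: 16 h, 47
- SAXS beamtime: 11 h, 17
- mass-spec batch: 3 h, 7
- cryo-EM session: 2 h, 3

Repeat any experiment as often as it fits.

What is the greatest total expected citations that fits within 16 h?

By expected citations per h: AFM scan 3.00, flow-cytometry panel 2.94, mass-spec batch 2.33 lead.
Taking the top-ratio experiments first gives AFM scan + 2×mass-spec batch for 41 (15 h).
Dropping AFM scan and 2×mass-spec batch frees 15 h; slotting in flow-cytometry panel (16 h) lifts the total to 47 at 16 h.
That's the maximum — no swap from here does better than 47.

47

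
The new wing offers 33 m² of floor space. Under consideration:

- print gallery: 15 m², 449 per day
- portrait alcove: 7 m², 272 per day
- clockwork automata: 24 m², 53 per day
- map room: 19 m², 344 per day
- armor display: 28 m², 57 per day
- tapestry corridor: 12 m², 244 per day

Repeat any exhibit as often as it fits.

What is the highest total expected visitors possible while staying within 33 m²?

1088

Best packing: 4×portrait alcove — 28 m², 1088 total.
No other feasible combination exceeds 1088.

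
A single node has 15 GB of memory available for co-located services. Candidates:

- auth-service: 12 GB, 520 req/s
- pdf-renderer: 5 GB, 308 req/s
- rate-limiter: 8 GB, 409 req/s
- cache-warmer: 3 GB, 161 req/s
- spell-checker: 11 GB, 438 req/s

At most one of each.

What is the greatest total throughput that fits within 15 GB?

The ratio heuristic lands on pdf-renderer + cache-warmer (469) but leaves 7 GB idle.
Dropping cache-warmer frees 3 GB; slotting in rate-limiter (8 GB) lifts the total to 717 at 13 GB.

717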